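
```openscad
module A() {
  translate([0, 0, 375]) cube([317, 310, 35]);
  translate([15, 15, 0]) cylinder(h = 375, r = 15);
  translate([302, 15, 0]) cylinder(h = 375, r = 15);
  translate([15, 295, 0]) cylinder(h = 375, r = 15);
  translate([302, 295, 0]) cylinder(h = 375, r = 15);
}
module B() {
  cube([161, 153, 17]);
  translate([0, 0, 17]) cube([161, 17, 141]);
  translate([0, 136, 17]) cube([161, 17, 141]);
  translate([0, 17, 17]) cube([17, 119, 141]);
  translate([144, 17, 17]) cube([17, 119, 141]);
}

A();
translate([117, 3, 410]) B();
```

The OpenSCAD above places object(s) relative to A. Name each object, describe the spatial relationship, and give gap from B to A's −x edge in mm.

The open box's min-x is at 117; the stool's min-x is 0; gap = 117 mm.

A is a stool. B is an open box. The open box is on top of the stool. The gap from the open box to the stool's −x edge is 117 mm.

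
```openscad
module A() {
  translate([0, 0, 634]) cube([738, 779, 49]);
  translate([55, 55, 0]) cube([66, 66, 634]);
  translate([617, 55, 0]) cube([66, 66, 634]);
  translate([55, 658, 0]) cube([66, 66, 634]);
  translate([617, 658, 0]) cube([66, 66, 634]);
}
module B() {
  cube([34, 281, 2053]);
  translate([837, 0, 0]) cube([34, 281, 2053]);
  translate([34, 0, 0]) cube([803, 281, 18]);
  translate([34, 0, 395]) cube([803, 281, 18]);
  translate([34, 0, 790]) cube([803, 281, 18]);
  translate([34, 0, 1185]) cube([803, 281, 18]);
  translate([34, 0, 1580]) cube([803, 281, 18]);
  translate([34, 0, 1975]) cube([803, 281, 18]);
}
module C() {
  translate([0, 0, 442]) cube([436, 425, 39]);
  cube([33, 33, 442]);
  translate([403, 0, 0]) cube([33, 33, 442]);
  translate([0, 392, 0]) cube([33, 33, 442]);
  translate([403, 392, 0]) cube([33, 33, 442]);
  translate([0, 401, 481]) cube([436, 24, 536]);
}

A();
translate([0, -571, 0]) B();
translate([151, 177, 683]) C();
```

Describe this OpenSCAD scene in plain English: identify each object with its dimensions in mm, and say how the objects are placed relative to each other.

A is a table: top 738 mm (x) × 779 mm (y), 49 mm thick, upper face at z = 683 mm, on four 66×66 mm square legs, each inset 55 mm from the nearest pair of top edges, running from z = 0 to the bottom of the top.

B is an open bookshelf. Two side panels, each 34 mm thick, 281 mm deep and 2053 mm tall, stand 871 mm apart (outside-to-outside). Between them sit 6 shelves, each 18 mm thick and 281 mm deep, spanning the full gap between the sides. The bottom shelf rests on the floor (its underside at z = 0) and the clear gap between one shelf's top and the next shelf's underside is 377 mm.

C is a chair. The seat is a 436×425×39 mm slab with its top at z = 481 mm, on four 33×33 mm corner legs (flush with the seat edges, standing on z = 0). A flat backrest 24 mm thick, 536 mm tall, spans the full seat width and rises from the seat top along its +y edge, rear face flush with the rear of the seat.

The bookshelf is on the floor beside the table on its −y side. The chair is on top of the table, centred.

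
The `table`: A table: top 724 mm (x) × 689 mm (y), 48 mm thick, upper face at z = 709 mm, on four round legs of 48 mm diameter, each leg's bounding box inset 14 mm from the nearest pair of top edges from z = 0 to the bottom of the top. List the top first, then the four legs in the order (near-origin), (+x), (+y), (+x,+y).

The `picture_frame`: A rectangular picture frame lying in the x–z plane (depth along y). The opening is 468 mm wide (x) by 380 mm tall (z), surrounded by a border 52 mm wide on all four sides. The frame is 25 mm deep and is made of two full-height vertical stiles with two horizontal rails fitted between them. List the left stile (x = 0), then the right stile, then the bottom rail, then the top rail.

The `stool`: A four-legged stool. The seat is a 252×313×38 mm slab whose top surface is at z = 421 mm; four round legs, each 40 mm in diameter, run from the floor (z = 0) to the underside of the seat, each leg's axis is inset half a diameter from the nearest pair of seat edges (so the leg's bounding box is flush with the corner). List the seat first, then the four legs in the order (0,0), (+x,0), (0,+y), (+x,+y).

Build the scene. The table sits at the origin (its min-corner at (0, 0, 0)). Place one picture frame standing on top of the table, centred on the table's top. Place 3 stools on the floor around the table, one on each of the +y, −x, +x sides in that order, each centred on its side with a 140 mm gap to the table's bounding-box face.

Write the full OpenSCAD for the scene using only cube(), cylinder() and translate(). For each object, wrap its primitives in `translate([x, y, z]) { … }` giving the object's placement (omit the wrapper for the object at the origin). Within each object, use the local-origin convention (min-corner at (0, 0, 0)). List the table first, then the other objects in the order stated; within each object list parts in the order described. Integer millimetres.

translate([0, 0, 661]) cube([724, 689, 48]);
translate([38, 38, 0]) cylinder(h = 661, r = 24);
translate([686, 38, 0]) cylinder(h = 661, r = 24);
translate([38, 651, 0]) cylinder(h = 661, r = 24);
translate([686, 651, 0]) cylinder(h = 661, r = 24);
translate([76, 332, 709]) {
  cube([52, 25, 484]);
  translate([520, 0, 0]) cube([52, 25, 484]);
  translate([52, 0, 0]) cube([468, 25, 52]);
  translate([52, 0, 432]) cube([468, 25, 52]);
}
translate([236, 829, 0]) {
  translate([0, 0, 383]) cube([252, 313, 38]);
  translate([20, 20, 0]) cylinder(h = 383, r = 20);
  translate([232, 20, 0]) cylinder(h = 383, r = 20);
  translate([20, 293, 0]) cylinder(h = 383, r = 20);
  translate([232, 293, 0]) cylinder(h = 383, r = 20);
}
translate([-392, 188, 0]) {
  translate([0, 0, 383]) cube([252, 313, 38]);
  translate([20, 20, 0]) cylinder(h = 383, r = 20);
  translate([232, 20, 0]) cylinder(h = 383, r = 20);
  translate([20, 293, 0]) cylinder(h = 383, r = 20);
  translate([232, 293, 0]) cylinder(h = 383, r = 20);
}
translate([864, 188, 0]) {
  translate([0, 0, 383]) cube([252, 313, 38]);
  translate([20, 20, 0]) cylinder(h = 383, r = 20);
  translate([232, 20, 0]) cylinder(h = 383, r = 20);
  translate([20, 293, 0]) cylinder(h = 383, r = 20);
  translate([232, 293, 0]) cylinder(h = 383, r = 20);
}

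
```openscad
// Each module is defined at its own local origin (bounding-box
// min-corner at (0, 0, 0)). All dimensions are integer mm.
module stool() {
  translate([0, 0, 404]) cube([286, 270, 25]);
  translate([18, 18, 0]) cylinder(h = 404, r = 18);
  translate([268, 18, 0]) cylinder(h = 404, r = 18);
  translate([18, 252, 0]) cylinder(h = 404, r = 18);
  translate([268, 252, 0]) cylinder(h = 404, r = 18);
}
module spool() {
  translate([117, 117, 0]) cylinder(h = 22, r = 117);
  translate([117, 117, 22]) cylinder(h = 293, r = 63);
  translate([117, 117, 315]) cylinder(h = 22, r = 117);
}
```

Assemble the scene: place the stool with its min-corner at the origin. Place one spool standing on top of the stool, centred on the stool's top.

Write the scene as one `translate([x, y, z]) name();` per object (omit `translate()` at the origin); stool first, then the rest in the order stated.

stool();
translate([26, 18, 429]) spool();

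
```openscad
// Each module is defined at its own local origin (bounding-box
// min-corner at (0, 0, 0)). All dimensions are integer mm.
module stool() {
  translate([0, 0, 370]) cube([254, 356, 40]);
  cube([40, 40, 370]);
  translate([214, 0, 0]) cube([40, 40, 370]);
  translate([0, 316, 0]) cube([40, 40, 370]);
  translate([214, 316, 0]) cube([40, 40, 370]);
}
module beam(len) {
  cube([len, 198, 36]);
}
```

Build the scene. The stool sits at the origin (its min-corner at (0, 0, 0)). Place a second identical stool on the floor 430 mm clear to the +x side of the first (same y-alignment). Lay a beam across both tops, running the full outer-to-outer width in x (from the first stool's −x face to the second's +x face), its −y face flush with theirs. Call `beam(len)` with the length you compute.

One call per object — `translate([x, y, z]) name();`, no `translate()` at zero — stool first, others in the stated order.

stool();
translate([684, 0, 0]) stool();
translate([0, 0, 410]) beam(938);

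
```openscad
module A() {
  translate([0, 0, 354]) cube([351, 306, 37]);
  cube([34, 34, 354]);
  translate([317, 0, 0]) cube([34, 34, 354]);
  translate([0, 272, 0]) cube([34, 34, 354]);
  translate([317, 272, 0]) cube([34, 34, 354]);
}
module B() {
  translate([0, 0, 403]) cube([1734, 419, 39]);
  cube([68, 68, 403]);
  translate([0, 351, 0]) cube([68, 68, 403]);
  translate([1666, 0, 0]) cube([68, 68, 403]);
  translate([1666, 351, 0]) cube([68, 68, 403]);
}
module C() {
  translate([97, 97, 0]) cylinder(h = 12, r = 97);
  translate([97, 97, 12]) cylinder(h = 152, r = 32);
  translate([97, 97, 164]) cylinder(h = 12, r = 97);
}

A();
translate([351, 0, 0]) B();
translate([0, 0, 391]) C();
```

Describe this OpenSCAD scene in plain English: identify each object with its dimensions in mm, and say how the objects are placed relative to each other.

A is a four-legged stool. The seat is a 351×306×37 mm slab whose top surface is at z = 391 mm; four square legs, each 34×34 mm in cross-section, run from the floor (z = 0) to the underside of the seat, each flush with a corner of the seat.

B is a bench: a 1734×419 mm seat slab, 39 mm thick, top at z = 442 mm, on four 68×68 mm square legs flush with the seat corners and standing on z = 0.

C is a spool: two coaxial disc flanges of radius 97 mm and thickness 12 mm, joined by a core cylinder of radius 32 mm and height 152 mm. The lower flange rests on z = 0 and the three cylinders share a vertical axis.

The bench is against the stool's +x side, with their −y faces flush. The spool is on top of the stool.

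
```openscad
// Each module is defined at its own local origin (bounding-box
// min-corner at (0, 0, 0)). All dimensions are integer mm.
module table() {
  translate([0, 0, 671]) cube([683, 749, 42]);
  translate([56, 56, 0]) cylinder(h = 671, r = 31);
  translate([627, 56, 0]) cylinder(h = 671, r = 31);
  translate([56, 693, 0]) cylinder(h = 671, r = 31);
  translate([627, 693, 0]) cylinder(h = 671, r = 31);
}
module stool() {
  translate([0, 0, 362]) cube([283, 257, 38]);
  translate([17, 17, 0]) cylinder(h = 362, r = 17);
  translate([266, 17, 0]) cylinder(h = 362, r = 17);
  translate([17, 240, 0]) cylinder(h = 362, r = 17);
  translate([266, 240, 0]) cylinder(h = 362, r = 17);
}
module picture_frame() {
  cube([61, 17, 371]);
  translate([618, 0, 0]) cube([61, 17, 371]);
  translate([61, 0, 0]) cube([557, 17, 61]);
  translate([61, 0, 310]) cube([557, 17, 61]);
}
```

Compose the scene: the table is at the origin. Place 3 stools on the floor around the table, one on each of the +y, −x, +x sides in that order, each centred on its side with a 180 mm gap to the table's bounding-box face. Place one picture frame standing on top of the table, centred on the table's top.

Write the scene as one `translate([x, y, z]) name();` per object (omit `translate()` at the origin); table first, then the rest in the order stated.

table();
translate([200, 929, 0]) stool();
translate([-463, 246, 0]) stool();
translate([863, 246, 0]) stool();
translate([2, 366, 713]) picture_frame();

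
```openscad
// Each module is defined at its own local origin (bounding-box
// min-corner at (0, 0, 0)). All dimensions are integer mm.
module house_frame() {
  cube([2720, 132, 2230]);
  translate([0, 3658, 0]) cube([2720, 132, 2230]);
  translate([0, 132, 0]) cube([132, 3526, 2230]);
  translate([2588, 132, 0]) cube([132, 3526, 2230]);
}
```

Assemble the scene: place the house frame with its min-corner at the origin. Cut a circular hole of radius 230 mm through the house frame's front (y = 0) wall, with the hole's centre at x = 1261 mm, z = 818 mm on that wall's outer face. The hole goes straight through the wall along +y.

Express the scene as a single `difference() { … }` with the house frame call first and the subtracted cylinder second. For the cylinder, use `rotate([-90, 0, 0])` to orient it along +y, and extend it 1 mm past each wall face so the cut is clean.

difference() {
  house_frame();
  translate([1261, -1, 818]) rotate([-90, 0, 0]) cylinder(h = 134, r = 230);
}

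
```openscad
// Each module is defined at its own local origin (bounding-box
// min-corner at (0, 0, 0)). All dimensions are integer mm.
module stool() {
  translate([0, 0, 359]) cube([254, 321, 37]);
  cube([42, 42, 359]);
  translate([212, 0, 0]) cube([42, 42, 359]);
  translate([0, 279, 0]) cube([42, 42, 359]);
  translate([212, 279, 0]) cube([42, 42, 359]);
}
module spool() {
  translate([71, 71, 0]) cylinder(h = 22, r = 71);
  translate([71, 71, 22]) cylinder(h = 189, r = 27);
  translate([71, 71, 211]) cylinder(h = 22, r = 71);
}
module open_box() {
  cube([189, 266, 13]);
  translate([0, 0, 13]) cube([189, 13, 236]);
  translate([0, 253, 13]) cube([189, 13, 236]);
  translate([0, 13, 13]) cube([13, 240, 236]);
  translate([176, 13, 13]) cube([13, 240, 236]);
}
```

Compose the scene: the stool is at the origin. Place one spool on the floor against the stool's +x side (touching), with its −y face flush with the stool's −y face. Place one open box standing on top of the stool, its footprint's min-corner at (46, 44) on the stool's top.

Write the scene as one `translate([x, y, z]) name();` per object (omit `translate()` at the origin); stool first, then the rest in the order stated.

stool();
translate([254, 0, 0]) spool();
translate([46, 44, 396]) open_box();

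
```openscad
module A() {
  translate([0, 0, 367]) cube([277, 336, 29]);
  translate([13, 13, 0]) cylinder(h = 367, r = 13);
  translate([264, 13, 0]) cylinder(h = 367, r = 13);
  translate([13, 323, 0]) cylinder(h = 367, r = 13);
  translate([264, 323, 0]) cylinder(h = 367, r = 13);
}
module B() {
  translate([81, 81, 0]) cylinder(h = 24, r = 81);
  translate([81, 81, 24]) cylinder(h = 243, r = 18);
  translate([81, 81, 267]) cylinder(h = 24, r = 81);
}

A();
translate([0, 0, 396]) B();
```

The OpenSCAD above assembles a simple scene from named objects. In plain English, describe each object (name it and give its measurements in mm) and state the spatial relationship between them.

A is a four-legged stool. The seat is a 277×336×29 mm slab whose top surface is at z = 396 mm; four round legs, each 26 mm in diameter, run from the floor (z = 0) to the underside of the seat, each leg's axis is inset half a diameter from the nearest pair of seat edges (so the leg's bounding box is flush with the corner).

B is a spool: two coaxial disc flanges of radius 81 mm and thickness 24 mm, joined by a core cylinder of radius 18 mm and height 243 mm. The lower flange rests on z = 0 and the three cylinders share a vertical axis.

The spool is on top of the stool.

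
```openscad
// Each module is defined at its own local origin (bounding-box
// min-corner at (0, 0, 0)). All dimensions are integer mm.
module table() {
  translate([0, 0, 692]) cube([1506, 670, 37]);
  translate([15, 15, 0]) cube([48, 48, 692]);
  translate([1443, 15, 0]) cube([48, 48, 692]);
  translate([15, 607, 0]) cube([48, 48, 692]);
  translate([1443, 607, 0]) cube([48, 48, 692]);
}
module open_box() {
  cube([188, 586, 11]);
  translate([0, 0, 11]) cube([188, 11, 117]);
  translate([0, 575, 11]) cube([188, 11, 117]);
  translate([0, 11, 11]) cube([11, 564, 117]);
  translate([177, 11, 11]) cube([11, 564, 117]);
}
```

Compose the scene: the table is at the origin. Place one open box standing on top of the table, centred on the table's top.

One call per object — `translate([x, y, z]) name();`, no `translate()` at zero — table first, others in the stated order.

table();
translate([659, 42, 729]) open_box();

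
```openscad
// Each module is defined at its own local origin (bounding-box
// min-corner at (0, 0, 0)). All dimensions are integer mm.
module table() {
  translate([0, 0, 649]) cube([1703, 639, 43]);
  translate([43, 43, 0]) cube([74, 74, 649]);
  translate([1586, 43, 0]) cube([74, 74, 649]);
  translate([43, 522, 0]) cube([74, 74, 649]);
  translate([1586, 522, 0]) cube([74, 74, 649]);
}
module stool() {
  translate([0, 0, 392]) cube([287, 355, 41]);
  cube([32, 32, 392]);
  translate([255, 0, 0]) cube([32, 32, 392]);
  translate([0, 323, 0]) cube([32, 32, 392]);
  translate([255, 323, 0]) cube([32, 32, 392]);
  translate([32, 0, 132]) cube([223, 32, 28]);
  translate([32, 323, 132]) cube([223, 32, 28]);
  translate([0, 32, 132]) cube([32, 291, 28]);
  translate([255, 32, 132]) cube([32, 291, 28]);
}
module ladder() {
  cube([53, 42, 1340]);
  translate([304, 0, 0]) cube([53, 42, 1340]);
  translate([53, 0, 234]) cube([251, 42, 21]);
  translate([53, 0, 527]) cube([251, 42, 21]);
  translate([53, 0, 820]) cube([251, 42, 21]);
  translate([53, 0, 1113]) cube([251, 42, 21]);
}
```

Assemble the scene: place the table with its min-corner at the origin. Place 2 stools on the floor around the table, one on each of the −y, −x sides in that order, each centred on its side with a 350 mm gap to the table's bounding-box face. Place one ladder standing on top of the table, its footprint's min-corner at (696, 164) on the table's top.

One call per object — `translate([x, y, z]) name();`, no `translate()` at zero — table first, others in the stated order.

table();
translate([708, -705, 0]) stool();
translate([-637, 142, 0]) stool();
translate([696, 164, 692]) ladder();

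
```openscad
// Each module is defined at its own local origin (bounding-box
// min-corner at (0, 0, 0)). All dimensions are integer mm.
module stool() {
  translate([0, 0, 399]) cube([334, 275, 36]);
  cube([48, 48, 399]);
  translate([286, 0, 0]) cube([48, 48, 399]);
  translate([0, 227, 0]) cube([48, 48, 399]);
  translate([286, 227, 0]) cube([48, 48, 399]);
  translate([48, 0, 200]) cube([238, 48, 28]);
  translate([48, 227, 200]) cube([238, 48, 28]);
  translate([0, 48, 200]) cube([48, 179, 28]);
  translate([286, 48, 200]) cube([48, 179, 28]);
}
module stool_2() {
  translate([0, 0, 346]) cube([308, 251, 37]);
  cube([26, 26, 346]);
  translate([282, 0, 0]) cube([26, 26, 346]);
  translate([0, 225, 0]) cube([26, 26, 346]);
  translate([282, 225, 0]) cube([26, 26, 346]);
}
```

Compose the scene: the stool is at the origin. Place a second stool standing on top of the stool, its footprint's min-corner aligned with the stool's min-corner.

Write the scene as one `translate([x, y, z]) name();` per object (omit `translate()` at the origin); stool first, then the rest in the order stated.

stool();
translate([0, 0, 435]) stool_2();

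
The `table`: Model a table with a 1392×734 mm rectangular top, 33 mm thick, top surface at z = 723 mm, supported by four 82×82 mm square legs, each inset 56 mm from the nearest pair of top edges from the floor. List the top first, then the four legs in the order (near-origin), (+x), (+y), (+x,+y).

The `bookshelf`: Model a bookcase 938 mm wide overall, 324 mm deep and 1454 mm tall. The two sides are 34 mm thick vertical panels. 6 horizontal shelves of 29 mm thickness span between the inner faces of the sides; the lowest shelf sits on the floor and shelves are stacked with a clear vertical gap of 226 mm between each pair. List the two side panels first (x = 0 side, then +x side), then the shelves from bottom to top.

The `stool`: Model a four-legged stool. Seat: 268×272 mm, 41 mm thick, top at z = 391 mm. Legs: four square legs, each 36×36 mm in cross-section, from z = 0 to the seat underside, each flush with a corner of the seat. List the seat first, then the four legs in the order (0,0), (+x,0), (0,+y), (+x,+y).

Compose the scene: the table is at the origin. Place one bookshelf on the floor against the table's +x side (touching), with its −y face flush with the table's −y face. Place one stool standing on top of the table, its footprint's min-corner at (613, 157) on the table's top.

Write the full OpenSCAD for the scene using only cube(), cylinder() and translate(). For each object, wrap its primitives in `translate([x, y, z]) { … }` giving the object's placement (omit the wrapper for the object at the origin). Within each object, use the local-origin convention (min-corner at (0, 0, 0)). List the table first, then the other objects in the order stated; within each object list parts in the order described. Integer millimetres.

translate([0, 0, 690]) cube([1392, 734, 33]);
translate([56, 56, 0]) cube([82, 82, 690]);
translate([1254, 56, 0]) cube([82, 82, 690]);
translate([56, 596, 0]) cube([82, 82, 690]);
translate([1254, 596, 0]) cube([82, 82, 690]);
translate([1392, 0, 0]) {
  cube([34, 324, 1454]);
  translate([904, 0, 0]) cube([34, 324, 1454]);
  translate([34, 0, 0]) cube([870, 324, 29]);
  translate([34, 0, 255]) cube([870, 324, 29]);
  translate([34, 0, 510]) cube([870, 324, 29]);
  translate([34, 0, 765]) cube([870, 324, 29]);
  translate([34, 0, 1020]) cube([870, 324, 29]);
  translate([34, 0, 1275]) cube([870, 324, 29]);
}
translate([613, 157, 723]) {
  translate([0, 0, 350]) cube([268, 272, 41]);
  cube([36, 36, 350]);
  translate([232, 0, 0]) cube([36, 36, 350]);
  translate([0, 236, 0]) cube([36, 36, 350]);
  translate([232, 236, 0]) cube([36, 36, 350]);
}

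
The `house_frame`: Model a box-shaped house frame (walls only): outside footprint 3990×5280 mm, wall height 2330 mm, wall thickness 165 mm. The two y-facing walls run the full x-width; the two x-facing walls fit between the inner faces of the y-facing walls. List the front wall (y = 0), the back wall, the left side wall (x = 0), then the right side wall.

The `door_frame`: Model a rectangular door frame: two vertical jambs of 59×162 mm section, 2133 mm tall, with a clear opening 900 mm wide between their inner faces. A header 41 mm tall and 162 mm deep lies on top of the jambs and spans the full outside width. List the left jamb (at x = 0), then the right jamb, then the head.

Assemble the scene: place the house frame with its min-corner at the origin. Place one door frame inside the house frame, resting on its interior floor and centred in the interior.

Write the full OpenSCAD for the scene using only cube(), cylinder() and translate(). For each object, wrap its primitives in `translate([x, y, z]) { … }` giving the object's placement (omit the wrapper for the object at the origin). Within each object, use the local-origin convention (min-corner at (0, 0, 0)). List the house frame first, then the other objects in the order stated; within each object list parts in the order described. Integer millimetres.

cube([3990, 165, 2330]);
translate([0, 5115, 0]) cube([3990, 165, 2330]);
translate([0, 165, 0]) cube([165, 4950, 2330]);
translate([3825, 165, 0]) cube([165, 4950, 2330]);
translate([1486, 2559, 0]) {
  cube([59, 162, 2133]);
  translate([959, 0, 0]) cube([59, 162, 2133]);
  translate([0, 0, 2133]) cube([1018, 162, 41]);
}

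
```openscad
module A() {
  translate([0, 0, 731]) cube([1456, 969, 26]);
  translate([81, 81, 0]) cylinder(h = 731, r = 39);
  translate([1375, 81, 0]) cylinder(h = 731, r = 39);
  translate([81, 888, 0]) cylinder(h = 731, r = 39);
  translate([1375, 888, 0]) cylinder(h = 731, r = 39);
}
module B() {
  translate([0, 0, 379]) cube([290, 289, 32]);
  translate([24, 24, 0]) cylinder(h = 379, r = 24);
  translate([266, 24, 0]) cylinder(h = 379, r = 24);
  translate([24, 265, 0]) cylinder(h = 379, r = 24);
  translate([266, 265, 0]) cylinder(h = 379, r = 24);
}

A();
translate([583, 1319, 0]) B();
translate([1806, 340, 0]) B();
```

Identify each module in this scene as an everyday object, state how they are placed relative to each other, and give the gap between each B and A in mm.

Each stool's nearest face is 350 mm from the table's bounding box.

A is a table. B is a stool. Two stools sit around the table at the +y, +x sides. The gap between each stool and the table is 350 mm.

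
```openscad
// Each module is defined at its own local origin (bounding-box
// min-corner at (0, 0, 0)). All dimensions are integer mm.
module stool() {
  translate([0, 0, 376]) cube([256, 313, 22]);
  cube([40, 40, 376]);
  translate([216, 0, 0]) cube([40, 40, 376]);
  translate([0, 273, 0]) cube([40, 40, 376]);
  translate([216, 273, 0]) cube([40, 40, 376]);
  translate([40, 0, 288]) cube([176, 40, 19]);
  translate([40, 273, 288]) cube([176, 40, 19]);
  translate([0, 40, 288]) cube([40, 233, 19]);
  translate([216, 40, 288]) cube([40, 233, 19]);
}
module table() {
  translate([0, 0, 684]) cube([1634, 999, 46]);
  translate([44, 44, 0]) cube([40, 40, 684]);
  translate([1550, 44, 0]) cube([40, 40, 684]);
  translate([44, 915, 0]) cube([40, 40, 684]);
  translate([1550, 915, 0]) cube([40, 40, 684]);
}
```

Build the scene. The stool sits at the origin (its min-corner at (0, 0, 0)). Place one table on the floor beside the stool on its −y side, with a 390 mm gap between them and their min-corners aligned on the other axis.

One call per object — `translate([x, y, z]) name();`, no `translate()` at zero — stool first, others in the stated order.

stool();
translate([0, -1389, 0]) table();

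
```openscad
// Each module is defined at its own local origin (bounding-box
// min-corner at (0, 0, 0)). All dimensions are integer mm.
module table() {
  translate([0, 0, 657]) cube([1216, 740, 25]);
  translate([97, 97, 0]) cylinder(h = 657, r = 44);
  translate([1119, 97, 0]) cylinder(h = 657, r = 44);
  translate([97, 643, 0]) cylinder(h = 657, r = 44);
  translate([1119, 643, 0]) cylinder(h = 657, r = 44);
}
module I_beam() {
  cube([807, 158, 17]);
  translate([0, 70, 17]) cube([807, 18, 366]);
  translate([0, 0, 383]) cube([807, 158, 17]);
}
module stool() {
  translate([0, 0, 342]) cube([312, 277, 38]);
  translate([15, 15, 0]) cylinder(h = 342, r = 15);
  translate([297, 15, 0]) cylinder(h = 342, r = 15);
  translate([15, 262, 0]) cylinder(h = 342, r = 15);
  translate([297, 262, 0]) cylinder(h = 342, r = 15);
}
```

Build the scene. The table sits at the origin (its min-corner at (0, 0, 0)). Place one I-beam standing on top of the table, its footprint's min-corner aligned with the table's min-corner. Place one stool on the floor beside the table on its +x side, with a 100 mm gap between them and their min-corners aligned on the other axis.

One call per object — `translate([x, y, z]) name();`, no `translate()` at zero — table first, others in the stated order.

table();
translate([0, 0, 682]) I_beam();
translate([1316, 0, 0]) stool();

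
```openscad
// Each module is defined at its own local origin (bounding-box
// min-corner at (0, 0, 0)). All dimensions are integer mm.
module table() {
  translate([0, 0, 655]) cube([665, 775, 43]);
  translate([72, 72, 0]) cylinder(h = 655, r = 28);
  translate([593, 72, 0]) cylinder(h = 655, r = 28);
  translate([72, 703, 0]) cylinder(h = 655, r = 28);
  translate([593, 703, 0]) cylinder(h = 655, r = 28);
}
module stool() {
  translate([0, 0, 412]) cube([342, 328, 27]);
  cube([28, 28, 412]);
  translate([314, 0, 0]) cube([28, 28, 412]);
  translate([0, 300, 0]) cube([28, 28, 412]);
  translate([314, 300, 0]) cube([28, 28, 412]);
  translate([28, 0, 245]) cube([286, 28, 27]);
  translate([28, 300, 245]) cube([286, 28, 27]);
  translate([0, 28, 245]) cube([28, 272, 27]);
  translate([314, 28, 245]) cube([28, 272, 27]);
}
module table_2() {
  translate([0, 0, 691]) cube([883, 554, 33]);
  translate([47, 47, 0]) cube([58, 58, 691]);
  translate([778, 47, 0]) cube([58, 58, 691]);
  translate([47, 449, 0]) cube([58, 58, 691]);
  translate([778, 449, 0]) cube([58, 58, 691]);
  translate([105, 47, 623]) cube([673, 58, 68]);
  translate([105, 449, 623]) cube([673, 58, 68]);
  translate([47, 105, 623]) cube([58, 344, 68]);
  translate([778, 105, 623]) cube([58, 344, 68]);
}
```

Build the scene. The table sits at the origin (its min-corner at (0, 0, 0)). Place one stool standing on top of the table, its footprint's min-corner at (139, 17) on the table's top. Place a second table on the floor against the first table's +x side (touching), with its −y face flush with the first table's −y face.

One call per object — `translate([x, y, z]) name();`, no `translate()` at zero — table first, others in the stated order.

table();
translate([139, 17, 698]) stool();
translate([665, 0, 0]) table_2();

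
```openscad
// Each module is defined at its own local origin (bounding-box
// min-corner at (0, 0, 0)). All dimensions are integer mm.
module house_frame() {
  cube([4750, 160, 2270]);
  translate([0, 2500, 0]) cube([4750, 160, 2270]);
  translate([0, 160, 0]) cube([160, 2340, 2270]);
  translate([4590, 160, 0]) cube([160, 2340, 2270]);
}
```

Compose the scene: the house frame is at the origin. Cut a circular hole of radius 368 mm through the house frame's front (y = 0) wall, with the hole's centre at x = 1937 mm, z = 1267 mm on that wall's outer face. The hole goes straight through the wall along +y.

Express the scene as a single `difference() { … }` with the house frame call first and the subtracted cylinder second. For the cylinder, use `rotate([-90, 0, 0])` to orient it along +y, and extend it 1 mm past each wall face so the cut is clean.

difference() {
  house_frame();
  translate([1937, -1, 1267]) rotate([-90, 0, 0]) cylinder(h = 162, r = 368);
}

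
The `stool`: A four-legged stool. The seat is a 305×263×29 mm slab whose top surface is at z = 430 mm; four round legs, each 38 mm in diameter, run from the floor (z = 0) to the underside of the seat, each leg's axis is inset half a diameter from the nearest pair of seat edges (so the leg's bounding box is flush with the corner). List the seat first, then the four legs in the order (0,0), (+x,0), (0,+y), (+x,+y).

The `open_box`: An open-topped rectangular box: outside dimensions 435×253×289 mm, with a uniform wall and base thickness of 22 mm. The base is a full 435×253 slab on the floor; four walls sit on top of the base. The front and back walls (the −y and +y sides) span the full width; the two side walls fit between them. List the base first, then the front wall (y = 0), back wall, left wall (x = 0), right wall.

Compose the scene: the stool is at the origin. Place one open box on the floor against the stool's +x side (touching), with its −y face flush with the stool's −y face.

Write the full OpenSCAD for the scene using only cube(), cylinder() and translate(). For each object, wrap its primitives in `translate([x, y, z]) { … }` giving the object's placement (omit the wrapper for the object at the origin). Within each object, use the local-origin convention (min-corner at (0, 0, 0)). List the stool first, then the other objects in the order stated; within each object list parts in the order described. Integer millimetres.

translate([0, 0, 401]) cube([305, 263, 29]);
translate([19, 19, 0]) cylinder(h = 401, r = 19);
translate([286, 19, 0]) cylinder(h = 401, r = 19);
translate([19, 244, 0]) cylinder(h = 401, r = 19);
translate([286, 244, 0]) cylinder(h = 401, r = 19);
translate([305, 0, 0]) {
  cube([435, 253, 22]);
  translate([0, 0, 22]) cube([435, 22, 267]);
  translate([0, 231, 22]) cube([435, 22, 267]);
  translate([0, 22, 22]) cube([22, 209, 267]);
  translate([413, 22, 22]) cube([22, 209, 267]);
}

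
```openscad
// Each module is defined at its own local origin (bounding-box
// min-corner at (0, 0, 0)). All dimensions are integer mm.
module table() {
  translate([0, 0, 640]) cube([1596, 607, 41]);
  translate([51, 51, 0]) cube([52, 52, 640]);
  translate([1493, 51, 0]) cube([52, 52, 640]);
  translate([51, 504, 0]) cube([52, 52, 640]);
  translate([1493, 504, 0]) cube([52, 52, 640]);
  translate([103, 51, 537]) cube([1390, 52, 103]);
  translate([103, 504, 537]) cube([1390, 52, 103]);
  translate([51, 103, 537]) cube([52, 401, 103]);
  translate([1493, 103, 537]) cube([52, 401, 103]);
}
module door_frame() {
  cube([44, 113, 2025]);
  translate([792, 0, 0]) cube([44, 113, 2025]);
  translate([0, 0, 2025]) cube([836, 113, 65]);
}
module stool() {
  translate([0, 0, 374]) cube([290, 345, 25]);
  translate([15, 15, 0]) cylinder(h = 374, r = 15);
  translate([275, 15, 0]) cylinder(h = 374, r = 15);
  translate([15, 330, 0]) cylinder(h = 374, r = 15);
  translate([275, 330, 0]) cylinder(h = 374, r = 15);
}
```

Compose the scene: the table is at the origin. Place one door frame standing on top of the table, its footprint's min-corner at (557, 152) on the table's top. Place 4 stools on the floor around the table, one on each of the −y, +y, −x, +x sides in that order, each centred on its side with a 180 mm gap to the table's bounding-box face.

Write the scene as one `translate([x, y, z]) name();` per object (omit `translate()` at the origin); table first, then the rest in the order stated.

table();
translate([557, 152, 681]) door_frame();
translate([653, -525, 0]) stool();
translate([653, 787, 0]) stool();
translate([-470, 131, 0]) stool();
translate([1776, 131, 0]) stool();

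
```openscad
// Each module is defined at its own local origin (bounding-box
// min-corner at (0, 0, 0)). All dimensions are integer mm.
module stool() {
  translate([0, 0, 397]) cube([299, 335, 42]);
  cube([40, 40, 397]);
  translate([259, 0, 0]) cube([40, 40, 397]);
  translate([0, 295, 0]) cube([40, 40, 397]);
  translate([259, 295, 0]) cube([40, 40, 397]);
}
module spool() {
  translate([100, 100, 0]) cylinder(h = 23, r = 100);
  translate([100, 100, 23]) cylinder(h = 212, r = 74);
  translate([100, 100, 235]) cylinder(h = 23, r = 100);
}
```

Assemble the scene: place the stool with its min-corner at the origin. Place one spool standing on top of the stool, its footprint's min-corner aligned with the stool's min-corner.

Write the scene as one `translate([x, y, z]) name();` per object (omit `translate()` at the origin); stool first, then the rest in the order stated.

stool();
translate([0, 0, 439]) spool();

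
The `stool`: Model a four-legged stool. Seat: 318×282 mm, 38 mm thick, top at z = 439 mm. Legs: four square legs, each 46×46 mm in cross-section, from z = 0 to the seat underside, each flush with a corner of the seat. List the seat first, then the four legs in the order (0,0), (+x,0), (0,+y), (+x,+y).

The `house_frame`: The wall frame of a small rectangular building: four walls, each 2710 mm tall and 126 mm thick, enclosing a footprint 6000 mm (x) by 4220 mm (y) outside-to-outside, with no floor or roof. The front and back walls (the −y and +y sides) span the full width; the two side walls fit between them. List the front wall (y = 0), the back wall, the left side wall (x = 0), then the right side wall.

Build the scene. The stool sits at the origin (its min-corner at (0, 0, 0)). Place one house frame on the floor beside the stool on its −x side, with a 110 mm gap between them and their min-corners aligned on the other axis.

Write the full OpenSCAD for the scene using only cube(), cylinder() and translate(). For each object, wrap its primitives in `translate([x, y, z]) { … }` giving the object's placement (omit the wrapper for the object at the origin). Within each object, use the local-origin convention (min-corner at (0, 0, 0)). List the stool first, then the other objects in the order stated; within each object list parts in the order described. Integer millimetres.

translate([0, 0, 401]) cube([318, 282, 38]);
cube([46, 46, 401]);
translate([272, 0, 0]) cube([46, 46, 401]);
translate([0, 236, 0]) cube([46, 46, 401]);
translate([272, 236, 0]) cube([46, 46, 401]);
translate([-6110, 0, 0]) {
  cube([6000, 126, 2710]);
  translate([0, 4094, 0]) cube([6000, 126, 2710]);
  translate([0, 126, 0]) cube([126, 3968, 2710]);
  translate([5874, 126, 0]) cube([126, 3968, 2710]);
}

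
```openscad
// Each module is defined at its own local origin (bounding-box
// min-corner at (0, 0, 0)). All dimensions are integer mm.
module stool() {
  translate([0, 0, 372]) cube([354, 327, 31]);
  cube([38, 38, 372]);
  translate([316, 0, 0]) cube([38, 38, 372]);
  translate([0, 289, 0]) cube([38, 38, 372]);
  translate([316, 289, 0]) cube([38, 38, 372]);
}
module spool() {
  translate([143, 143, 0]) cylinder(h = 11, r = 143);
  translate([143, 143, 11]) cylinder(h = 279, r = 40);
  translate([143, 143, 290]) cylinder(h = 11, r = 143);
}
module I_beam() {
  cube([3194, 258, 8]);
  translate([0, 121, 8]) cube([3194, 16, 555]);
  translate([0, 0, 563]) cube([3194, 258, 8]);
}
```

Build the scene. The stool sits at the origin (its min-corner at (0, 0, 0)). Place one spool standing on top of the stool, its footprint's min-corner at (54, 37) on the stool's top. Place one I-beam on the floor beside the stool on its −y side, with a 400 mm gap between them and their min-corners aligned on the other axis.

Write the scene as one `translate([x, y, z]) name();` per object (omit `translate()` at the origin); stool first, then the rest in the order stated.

stool();
translate([54, 37, 403]) spool();
translate([0, -658, 0]) I_beam();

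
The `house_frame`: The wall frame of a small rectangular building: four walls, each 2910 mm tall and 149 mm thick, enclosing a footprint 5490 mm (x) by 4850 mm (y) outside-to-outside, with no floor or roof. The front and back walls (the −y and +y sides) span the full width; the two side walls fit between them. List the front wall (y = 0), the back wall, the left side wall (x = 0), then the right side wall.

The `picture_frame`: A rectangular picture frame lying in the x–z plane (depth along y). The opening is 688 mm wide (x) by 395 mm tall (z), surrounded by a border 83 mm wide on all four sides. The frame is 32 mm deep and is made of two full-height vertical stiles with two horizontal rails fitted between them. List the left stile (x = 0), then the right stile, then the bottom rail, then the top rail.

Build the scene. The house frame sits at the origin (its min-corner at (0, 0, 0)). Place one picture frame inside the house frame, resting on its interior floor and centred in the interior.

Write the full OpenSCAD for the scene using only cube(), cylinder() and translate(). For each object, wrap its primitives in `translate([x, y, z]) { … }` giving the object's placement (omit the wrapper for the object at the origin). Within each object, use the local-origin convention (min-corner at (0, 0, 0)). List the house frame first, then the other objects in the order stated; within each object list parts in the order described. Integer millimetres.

cube([5490, 149, 2910]);
translate([0, 4701, 0]) cube([5490, 149, 2910]);
translate([0, 149, 0]) cube([149, 4552, 2910]);
translate([5341, 149, 0]) cube([149, 4552, 2910]);
translate([2318, 2409, 0]) {
  cube([83, 32, 561]);
  translate([771, 0, 0]) cube([83, 32, 561]);
  translate([83, 0, 0]) cube([688, 32, 83]);
  translate([83, 0, 478]) cube([688, 32, 83]);
}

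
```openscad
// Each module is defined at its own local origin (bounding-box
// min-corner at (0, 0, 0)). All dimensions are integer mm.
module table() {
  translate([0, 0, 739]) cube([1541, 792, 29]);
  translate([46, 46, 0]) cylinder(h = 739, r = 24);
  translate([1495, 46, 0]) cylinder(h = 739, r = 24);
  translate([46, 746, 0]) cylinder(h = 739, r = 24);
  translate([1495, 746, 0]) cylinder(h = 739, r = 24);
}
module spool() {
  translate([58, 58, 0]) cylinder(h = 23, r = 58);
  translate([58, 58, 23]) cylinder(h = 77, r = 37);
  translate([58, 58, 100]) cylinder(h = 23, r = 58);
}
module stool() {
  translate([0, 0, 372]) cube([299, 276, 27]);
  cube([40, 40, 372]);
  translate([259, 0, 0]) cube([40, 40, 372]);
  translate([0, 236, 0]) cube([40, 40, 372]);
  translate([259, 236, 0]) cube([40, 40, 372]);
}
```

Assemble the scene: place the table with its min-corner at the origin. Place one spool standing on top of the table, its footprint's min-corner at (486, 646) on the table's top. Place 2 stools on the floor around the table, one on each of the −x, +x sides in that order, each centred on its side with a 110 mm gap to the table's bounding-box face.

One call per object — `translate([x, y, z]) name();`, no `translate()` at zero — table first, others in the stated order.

table();
translate([486, 646, 768]) spool();
translate([-409, 258, 0]) stool();
translate([1651, 258, 0]) stool();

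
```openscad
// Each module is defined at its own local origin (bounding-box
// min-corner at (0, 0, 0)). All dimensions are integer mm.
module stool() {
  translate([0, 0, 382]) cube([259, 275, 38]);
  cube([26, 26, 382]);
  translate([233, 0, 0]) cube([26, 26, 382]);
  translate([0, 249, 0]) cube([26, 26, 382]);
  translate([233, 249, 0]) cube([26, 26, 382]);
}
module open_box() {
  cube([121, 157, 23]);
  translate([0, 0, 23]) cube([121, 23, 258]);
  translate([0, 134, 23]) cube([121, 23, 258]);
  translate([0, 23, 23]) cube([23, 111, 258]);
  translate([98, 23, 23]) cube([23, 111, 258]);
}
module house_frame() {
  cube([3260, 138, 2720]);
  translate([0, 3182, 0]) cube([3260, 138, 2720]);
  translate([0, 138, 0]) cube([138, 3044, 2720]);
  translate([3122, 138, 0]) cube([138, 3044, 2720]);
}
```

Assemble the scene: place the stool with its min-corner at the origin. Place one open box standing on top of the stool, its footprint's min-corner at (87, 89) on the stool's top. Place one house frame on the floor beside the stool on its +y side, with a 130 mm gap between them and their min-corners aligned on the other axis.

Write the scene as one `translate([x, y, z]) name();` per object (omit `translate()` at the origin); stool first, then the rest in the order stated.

stool();
translate([87, 89, 420]) open_box();
translate([0, 405, 0]) house_frame();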